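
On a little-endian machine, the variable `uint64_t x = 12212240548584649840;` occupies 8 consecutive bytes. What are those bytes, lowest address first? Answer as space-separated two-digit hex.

70 74 02 62 13 98 7A A9

12212240548584649840 in hexadecimal, padded to 64 bits, is 0xA97A981362027470.
Split into bytes (most-significant first): A9 7A 98 13 62 02 74 70.
In little-endian order the low byte comes first in memory.
So at ascending addresses the bytes are 70 74 02 62 13 98 7A A9.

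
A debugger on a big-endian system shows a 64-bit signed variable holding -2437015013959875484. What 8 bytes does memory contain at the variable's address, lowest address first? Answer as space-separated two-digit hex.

DE 2D FB C1 B4 A0 C4 64

Two's complement of -2437015013959875484 in 64 bits: 2437015013959875484 = 0x21D2043E4B5F3B9C; invert → 0xDE2DFBC1B4A0C463; add 1 → 0xDE2DFBC1B4A0C464.
Split into bytes (most-significant first): DE 2D FB C1 B4 A0 C4 64.
Big-endian stores the most-significant byte at the lowest address.
So the memory order matches the most-significant-first order: DE 2D FB C1 B4 A0 C4 64.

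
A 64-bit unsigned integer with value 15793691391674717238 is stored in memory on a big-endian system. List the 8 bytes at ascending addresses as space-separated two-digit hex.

DB 2E 76 A4 64 EA 94 36

15793691391674717238 in hexadecimal, padded to 64 bits, is 0xDB2E76A464EA9436.
Split into bytes (most-significant first): DB 2E 76 A4 64 EA 94 36.
Big-endian: lowest address holds the most-significant byte.
So the memory order matches the most-significant-first order: DB 2E 76 A4 64 EA 94 36.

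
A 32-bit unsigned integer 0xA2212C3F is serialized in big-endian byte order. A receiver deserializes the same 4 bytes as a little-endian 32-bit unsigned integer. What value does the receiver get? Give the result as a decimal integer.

1059856802

Stored big-endian, the bytes at ascending addresses are A2 21 2C 3F.
Read back as little-endian, the first byte is least significant, giving 0x3F2C21A2.
0x3F2C21A2 = 1059856802.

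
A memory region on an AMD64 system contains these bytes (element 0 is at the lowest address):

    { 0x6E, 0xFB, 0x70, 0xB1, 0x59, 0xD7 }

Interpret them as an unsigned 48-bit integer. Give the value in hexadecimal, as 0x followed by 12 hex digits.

In little-endian order the low byte comes first in memory.
Reassemble most-significant byte first: D7 59 B1 70 FB 6E → 0xD759B170FB6E.

0xD759B170FB6E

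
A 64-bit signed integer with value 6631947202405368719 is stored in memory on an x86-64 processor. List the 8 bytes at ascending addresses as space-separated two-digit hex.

6631947202405368719 in hexadecimal, padded to 64 bits, is 0x5C0968D7D084838F.
Split into bytes (most-significant first): 5C 09 68 D7 D0 84 83 8F.
Little-endian: lowest address holds the least-significant byte.
So at ascending addresses the bytes are 8F 83 84 D0 D7 68 09 5C.

8F 83 84 D0 D7 68 09 5C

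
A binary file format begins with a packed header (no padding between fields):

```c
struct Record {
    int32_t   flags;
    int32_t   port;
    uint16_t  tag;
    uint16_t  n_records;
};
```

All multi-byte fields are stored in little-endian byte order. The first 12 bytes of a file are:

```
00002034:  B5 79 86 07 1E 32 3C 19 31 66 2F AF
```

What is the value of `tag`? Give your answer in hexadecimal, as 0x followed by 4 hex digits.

`tag` follows `flags` (4 B), `port` (4 B), so it starts at offset 4 + 4 = 8 and occupies 2 bytes.
Bytes at offsets 8..9: 31 66.
Little-endian stores the least-significant byte at the lowest address.
Reassemble most-significant byte first: 66 31 → 0x6631.

0x6631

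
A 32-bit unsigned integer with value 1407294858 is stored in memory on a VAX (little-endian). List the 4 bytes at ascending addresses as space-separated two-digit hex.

8A 9D E1 53

1407294858 in hexadecimal, padded to 32 bits, is 0x53E19D8A.
Split into bytes (most-significant first): 53 E1 9D 8A.
Little-endian stores the least-significant byte at the lowest address.
So at ascending addresses the bytes are 8A 9D E1 53.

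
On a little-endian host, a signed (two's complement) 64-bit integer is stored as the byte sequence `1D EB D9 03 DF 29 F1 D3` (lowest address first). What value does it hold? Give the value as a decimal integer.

-3174710224500430051

Little-endian: lowest address holds the least-significant byte.
Reassemble most-significant byte first: D3 F1 29 DF 03 D9 EB 1D → 0xD3F129DF03D9EB1D.
Top bit is set, so as a signed 64-bit value this is 0xD3F129DF03D9EB1D − 2^64 = -3174710224500430051.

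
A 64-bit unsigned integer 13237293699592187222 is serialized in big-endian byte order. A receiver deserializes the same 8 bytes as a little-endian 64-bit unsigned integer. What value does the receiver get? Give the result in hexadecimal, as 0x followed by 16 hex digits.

0x566DB54F7C50B4B7

13237293699592187222 in 64-bit hexadecimal is 0xB7B4507C4FB56D56.
Stored big-endian, the bytes at ascending addresses are B7 B4 50 7C 4F B5 6D 56.
Read back as little-endian, the first byte is least significant, giving 0x566DB54F7C50B4B7.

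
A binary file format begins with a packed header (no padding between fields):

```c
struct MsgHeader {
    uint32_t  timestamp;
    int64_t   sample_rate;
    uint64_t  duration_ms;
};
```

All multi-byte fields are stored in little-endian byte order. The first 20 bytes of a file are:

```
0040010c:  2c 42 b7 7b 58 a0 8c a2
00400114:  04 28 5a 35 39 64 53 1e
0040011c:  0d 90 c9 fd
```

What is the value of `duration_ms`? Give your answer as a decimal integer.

`duration_ms` follows `timestamp` (4 B), `sample_rate` (8 B), so it starts at offset 4 + 8 = 12 and occupies 8 bytes.
Bytes at offsets 12..19: 39 64 53 1E 0D 90 C9 FD.
In little-endian order the low byte comes first in memory.
Reassemble most-significant byte first: FD C9 90 0D 1E 53 64 39 → 0xFDC9900D1E536439.
0xFDC9900D1E536439 = 18287306147932365881.

18287306147932365881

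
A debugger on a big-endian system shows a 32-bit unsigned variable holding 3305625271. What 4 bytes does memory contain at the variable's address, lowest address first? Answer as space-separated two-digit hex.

C5 07 D6 B7

3305625271 in hexadecimal, padded to 32 bits, is 0xC507D6B7.
Split into bytes (most-significant first): C5 07 D6 B7.
In big-endian order the high byte comes first in memory.
So the memory order matches the most-significant-first order: C5 07 D6 B7.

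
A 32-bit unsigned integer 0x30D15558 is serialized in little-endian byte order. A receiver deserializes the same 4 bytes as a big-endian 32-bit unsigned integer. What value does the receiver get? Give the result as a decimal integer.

1482019120

Stored little-endian, the bytes at ascending addresses are 58 55 D1 30.
Read back as big-endian, the last byte is least significant, giving 0x5855D130.
0x5855D130 = 1482019120.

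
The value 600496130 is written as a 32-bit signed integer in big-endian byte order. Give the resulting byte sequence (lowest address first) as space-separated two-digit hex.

600496130 in hexadecimal, padded to 32 bits, is 0x23CAD802.
Split into bytes (most-significant first): 23 CA D8 02.
Big-endian: lowest address holds the most-significant byte.
So the memory order matches the most-significant-first order: 23 CA D8 02.

23 CA D8 02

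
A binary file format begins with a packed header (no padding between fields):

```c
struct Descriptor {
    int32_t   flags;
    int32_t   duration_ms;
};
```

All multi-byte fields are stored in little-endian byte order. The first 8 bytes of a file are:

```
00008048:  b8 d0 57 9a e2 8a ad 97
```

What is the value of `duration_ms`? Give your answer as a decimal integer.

-1750234398

`duration_ms` follows `flags` (4 bytes), so it starts at byte offset 4 and occupies 4 bytes.
Bytes at offsets 4..7: E2 8A AD 97.
In little-endian order the low byte comes first in memory.
Reassemble most-significant byte first: 97 AD 8A E2 → 0x97AD8AE2.
Top bit is set, so as a signed 32-bit value this is 0x97AD8AE2 − 2^32 = -1750234398.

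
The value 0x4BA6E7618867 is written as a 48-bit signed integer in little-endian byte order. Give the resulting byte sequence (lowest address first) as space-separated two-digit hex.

Split into bytes (most-significant first): 4B A6 E7 61 88 67.
Little-endian: lowest address holds the least-significant byte.
So at ascending addresses the bytes are 67 88 61 E7 A6 4B.

67 88 61 E7 A6 4B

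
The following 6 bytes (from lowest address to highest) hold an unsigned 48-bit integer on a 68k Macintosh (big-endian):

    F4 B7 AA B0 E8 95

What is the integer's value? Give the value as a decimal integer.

Big-endian stores the most-significant byte at the lowest address.
The bytes are already most-significant first: 0xF4B7AAB0E895.
0xF4B7AAB0E895 = 269069679913109.

269069679913109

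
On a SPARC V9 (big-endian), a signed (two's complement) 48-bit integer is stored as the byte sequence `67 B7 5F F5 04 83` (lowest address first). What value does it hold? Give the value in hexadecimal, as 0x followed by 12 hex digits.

0x67B75FF50483

Big-endian: lowest address holds the most-significant byte.
The bytes are already most-significant first: 0x67B75FF50483.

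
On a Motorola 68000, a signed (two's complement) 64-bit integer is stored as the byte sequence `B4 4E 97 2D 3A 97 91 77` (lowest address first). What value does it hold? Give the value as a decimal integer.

-5454255878186757769

Big-endian: lowest address holds the most-significant byte.
The bytes are already most-significant first: 0xB44E972D3A979177.
Top bit is set, so as a signed 64-bit value this is 0xB44E972D3A979177 − 2^64 = -5454255878186757769.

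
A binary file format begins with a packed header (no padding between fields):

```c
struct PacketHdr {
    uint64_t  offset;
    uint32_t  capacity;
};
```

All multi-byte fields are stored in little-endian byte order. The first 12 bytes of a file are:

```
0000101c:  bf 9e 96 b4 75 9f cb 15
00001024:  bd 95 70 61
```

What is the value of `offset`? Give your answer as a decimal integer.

`offset` is the first field, at byte offset 0, occupying 8 bytes.
Bytes at offsets 0..7: BF 9E 96 B4 75 9F CB 15.
Little-endian stores the least-significant byte at the lowest address.
Reassemble most-significant byte first: 15 CB 9F 75 B4 96 9E BF → 0x15CB9F75B4969EBF.
0x15CB9F75B4969EBF = 1570524222958509759.

1570524222958509759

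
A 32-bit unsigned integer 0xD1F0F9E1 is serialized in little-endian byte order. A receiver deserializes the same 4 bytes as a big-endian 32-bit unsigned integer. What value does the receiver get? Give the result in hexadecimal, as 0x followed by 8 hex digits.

0xE1F9F0D1

Stored little-endian, the bytes at ascending addresses are E1 F9 F0 D1.
Read back as big-endian, the last byte is least significant, giving 0xE1F9F0D1.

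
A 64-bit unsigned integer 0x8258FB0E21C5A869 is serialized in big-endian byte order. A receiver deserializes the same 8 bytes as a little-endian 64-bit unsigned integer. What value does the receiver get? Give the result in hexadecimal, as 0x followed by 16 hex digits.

0x69A8C5210EFB5882

Stored big-endian, the bytes at ascending addresses are 82 58 FB 0E 21 C5 A8 69.
Read back as little-endian, the first byte is least significant, giving 0x69A8C5210EFB5882.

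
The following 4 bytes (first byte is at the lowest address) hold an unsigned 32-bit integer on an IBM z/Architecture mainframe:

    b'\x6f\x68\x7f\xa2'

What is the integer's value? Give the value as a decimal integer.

1869119394

Big-endian stores the most-significant byte at the lowest address.
The bytes are already most-significant first: 0x6F687FA2.
0x6F687FA2 = 1869119394.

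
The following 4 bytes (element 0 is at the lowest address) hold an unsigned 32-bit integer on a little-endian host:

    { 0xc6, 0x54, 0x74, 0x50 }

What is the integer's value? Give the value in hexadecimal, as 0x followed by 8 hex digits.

0x507454C6

Little-endian stores the least-significant byte at the lowest address.
Reassemble most-significant byte first: 50 74 54 C6 → 0x507454C6.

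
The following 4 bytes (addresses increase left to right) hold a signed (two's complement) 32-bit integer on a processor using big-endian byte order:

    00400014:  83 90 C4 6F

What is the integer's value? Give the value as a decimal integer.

Big-endian stores the most-significant byte at the lowest address.
The bytes are already most-significant first: 0x8390C46F.
Top bit is set, so as a signed 32-bit value this is 0x8390C46F − 2^32 = -2087664529.

-2087664529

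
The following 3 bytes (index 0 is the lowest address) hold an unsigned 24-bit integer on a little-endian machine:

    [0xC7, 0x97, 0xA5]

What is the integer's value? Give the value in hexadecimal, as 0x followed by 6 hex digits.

0xA597C7

Little-endian: lowest address holds the least-significant byte.
Reassemble most-significant byte first: A5 97 C7 → 0xA597C7.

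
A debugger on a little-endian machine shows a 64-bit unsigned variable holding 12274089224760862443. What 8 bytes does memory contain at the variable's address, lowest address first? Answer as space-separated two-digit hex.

12274089224760862443 in hexadecimal, padded to 64 bits, is 0xAA56531E775226EB.
Split into bytes (most-significant first): AA 56 53 1E 77 52 26 EB.
Little-endian: lowest address holds the least-significant byte.
So at ascending addresses the bytes are EB 26 52 77 1E 53 56 AA.

EB 26 52 77 1E 53 56 AA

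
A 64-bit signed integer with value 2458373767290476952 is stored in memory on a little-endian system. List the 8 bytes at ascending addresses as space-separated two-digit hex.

2458373767290476952 in hexadecimal, padded to 64 bits, is 0x221DE5EA947CD998.
Split into bytes (most-significant first): 22 1D E5 EA 94 7C D9 98.
In little-endian order the low byte comes first in memory.
So at ascending addresses the bytes are 98 D9 7C 94 EA E5 1D 22.

98 D9 7C 94 EA E5 1D 22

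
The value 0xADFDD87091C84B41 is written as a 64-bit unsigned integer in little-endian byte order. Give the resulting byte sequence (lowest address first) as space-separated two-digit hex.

41 4B C8 91 70 D8 FD AD

Split into bytes (most-significant first): AD FD D8 70 91 C8 4B 41.
In little-endian order the low byte comes first in memory.
So at ascending addresses the bytes are 41 4B C8 91 70 D8 FD AD.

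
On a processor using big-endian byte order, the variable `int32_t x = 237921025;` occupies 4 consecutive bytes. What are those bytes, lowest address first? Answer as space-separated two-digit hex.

237921025 in hexadecimal, padded to 32 bits, is 0x0E2E6301.
Split into bytes (most-significant first): 0E 2E 63 01.
Big-endian: lowest address holds the most-significant byte.
So the memory order matches the most-significant-first order: 0E 2E 63 01.

0E 2E 63 01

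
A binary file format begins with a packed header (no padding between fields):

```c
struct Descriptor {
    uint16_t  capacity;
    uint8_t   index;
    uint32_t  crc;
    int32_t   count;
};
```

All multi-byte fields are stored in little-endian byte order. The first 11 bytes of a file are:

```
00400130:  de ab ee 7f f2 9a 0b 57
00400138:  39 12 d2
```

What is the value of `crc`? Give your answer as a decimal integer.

`crc` follows `capacity` (2 B), `index` (1 B), so it starts at offset 2 + 1 = 3 and occupies 4 bytes.
Bytes at offsets 3..6: 7F F2 9A 0B.
Little-endian stores the least-significant byte at the lowest address.
Reassemble most-significant byte first: 0B 9A F2 7F → 0x0B9AF27F.
0x0B9AF27F = 194703999.

194703999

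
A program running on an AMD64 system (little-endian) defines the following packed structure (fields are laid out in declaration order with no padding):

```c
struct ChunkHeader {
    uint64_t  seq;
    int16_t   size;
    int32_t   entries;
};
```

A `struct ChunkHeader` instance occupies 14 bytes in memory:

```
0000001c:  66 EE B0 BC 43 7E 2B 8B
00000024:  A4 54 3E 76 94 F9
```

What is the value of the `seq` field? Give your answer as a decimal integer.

10028247824664161894

`seq` is the first field, at byte offset 0, occupying 8 bytes.
Bytes at offsets 0..7: 66 EE B0 BC 43 7E 2B 8B.
Little-endian: lowest address holds the least-significant byte.
Reassemble most-significant byte first: 8B 2B 7E 43 BC B0 EE 66 → 0x8B2B7E43BCB0EE66.
0x8B2B7E43BCB0EE66 = 10028247824664161894.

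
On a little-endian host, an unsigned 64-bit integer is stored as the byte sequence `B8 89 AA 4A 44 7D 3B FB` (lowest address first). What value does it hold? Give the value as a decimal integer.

18103200859409779128

Little-endian stores the least-significant byte at the lowest address.
Reassemble most-significant byte first: FB 3B 7D 44 4A AA 89 B8 → 0xFB3B7D444AAA89B8.
0xFB3B7D444AAA89B8 = 18103200859409779128.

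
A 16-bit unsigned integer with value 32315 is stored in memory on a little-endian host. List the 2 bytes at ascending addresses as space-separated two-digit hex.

32315 in hexadecimal, padded to 16 bits, is 0x7E3B.
Split into bytes (most-significant first): 7E 3B.
In little-endian order the low byte comes first in memory.
So at ascending addresses the bytes are 3B 7E.

3B 7E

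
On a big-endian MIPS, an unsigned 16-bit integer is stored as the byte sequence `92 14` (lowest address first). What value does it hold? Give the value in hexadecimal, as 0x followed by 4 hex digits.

Big-endian stores the most-significant byte at the lowest address.
The bytes are already most-significant first: 0x9214.

0x9214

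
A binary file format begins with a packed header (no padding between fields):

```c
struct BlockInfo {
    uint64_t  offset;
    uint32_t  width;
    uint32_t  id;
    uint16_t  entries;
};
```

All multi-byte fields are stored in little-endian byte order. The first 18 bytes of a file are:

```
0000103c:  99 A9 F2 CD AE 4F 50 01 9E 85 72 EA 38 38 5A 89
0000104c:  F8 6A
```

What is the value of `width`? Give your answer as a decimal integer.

3933373854

`width` follows `offset` (8 bytes), so it starts at byte offset 8 and occupies 4 bytes.
Bytes at offsets 8..11: 9E 85 72 EA.
Little-endian stores the least-significant byte at the lowest address.
Reassemble most-significant byte first: EA 72 85 9E → 0xEA72859E.
0xEA72859E = 3933373854.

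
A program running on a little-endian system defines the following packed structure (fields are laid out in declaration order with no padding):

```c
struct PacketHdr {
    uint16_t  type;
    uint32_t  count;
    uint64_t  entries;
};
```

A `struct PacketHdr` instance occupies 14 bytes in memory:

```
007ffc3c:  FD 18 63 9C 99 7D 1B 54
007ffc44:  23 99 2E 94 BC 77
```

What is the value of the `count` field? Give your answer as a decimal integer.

`count` follows `type` (2 bytes), so it starts at byte offset 2 and occupies 4 bytes.
Bytes at offsets 2..5: 63 9C 99 7D.
Little-endian stores the least-significant byte at the lowest address.
Reassemble most-significant byte first: 7D 99 9C 63 → 0x7D999C63.
0x7D999C63 = 2107219043.

2107219043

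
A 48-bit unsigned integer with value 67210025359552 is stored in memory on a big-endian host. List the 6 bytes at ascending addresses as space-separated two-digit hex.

67210025359552 in hexadecimal, padded to 48 bits, is 0x3D208DAFD8C0.
Split into bytes (most-significant first): 3D 20 8D AF D8 C0.
In big-endian order the high byte comes first in memory.
So the memory order matches the most-significant-first order: 3D 20 8D AF D8 C0.

3D 20 8D AF D8 C0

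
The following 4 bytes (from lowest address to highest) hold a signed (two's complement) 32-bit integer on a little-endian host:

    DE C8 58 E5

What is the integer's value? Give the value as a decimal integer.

In little-endian order the low byte comes first in memory.
Reassemble most-significant byte first: E5 58 C8 DE → 0xE558C8DE.
Top bit is set, so as a signed 32-bit value this is 0xE558C8DE − 2^32 = -447166242.

-447166242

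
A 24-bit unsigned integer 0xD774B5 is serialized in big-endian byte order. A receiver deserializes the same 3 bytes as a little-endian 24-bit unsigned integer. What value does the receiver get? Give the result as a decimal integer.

11891927

Stored big-endian, the bytes at ascending addresses are D7 74 B5.
Read back as little-endian, the first byte is least significant, giving 0xB574D7.
0xB574D7 = 11891927.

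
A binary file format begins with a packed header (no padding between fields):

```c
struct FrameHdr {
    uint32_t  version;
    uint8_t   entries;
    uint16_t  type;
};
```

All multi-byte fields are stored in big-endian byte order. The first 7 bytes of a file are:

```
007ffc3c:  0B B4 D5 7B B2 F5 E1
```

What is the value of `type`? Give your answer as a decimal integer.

62945

`type` follows `version` (4 B), `entries` (1 B), so it starts at offset 4 + 1 = 5 and occupies 2 bytes.
Bytes at offsets 5..6: F5 E1.
Big-endian stores the most-significant byte at the lowest address.
The bytes are already most-significant first: 0xF5E1.
0xF5E1 = 62945.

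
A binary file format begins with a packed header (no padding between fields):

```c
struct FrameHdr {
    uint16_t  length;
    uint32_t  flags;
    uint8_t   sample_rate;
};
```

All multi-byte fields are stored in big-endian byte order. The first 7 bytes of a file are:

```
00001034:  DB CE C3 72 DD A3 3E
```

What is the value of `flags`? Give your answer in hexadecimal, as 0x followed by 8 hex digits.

`flags` follows `length` (2 bytes), so it starts at byte offset 2 and occupies 4 bytes.
Bytes at offsets 2..5: C3 72 DD A3.
Big-endian: lowest address holds the most-significant byte.
The bytes are already most-significant first: 0xC372DDA3.

0xC372DDA3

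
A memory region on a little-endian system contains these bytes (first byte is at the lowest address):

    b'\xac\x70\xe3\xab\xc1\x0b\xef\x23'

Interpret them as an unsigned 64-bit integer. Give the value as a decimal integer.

2589301237201727660

In little-endian order the low byte comes first in memory.
Reassemble most-significant byte first: 23 EF 0B C1 AB E3 70 AC → 0x23EF0BC1ABE370AC.
0x23EF0BC1ABE370AC = 2589301237201727660.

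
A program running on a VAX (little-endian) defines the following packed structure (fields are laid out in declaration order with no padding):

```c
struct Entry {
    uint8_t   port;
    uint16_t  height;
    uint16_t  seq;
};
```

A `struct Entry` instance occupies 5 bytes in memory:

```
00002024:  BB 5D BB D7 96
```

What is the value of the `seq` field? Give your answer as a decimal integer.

`seq` follows `port` (1 B), `height` (2 B), so it starts at offset 1 + 2 = 3 and occupies 2 bytes.
Bytes at offsets 3..4: D7 96.
In little-endian order the low byte comes first in memory.
Reassemble most-significant byte first: 96 D7 → 0x96D7.
0x96D7 = 38615.

38615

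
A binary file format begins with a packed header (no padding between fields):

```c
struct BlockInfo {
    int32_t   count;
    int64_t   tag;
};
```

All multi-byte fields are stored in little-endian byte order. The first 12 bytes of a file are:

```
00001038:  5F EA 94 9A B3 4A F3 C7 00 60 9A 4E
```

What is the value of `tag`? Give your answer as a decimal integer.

`tag` follows `count` (4 bytes), so it starts at byte offset 4 and occupies 8 bytes.
Bytes at offsets 4..11: B3 4A F3 C7 00 60 9A 4E.
In little-endian order the low byte comes first in memory.
Reassemble most-significant byte first: 4E 9A 60 00 C7 F3 4A B3 → 0x4E9A6000C7F34AB3.
0x4E9A6000C7F34AB3 = 5663945037842696883.

5663945037842696883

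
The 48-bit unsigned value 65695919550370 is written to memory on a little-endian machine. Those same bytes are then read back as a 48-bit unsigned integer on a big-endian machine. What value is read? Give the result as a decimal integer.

65695919550370 in 48-bit hexadecimal is 0x3BC005F2AFA2.
Stored little-endian, the bytes at ascending addresses are A2 AF F2 05 C0 3B.
Read back as big-endian, the last byte is least significant, giving 0xA2AFF205C03B.
0xA2AFF205C03B = 178876563439675.

178876563439675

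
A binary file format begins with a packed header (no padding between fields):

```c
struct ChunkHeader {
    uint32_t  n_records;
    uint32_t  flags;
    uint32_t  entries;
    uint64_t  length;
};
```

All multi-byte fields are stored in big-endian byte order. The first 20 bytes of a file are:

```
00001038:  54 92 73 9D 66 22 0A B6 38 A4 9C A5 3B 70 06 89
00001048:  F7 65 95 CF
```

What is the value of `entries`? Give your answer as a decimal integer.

`entries` follows `n_records` (4 B), `flags` (4 B), so it starts at offset 4 + 4 = 8 and occupies 4 bytes.
Bytes at offsets 8..11: 38 A4 9C A5.
Big-endian: lowest address holds the most-significant byte.
The bytes are already most-significant first: 0x38A49CA5.
0x38A49CA5 = 950312101.

950312101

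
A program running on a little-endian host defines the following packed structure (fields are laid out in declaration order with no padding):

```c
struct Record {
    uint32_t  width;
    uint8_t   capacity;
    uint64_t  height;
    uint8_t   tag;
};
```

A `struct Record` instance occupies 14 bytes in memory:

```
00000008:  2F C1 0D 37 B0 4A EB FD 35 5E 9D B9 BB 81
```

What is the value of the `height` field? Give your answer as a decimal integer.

`height` follows `width` (4 B), `capacity` (1 B), so it starts at offset 4 + 1 = 5 and occupies 8 bytes.
Bytes at offsets 5..12: 4A EB FD 35 5E 9D B9 BB.
Little-endian stores the least-significant byte at the lowest address.
Reassemble most-significant byte first: BB B9 9D 5E 35 FD EB 4A → 0xBBB99D5E35FDEB4A.
0xBBB99D5E35FDEB4A = 13527015983742315338.

13527015983742315338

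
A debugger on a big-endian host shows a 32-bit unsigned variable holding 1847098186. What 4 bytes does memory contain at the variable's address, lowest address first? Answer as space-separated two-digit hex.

6E 18 7B 4A

1847098186 in hexadecimal, padded to 32 bits, is 0x6E187B4A.
Split into bytes (most-significant first): 6E 18 7B 4A.
In big-endian order the high byte comes first in memory.
So the memory order matches the most-significant-first order: 6E 18 7B 4A.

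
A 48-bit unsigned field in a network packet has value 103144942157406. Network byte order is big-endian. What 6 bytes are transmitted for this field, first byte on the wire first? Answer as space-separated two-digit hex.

103144942157406 in hexadecimal, padded to 48 bits, is 0x5DCF4DA33E5E.
Split into bytes (most-significant first): 5D CF 4D A3 3E 5E.
Big-endian: lowest address holds the most-significant byte.
So the memory order matches the most-significant-first order: 5D CF 4D A3 3E 5E.

5D CF 4D A3 3E 5E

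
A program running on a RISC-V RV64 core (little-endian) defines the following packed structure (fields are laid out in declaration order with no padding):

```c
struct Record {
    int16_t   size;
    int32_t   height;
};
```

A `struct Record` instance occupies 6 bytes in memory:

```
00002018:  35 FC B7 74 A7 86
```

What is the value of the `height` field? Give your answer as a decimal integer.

-2035845961

`height` follows `size` (2 bytes), so it starts at byte offset 2 and occupies 4 bytes.
Bytes at offsets 2..5: B7 74 A7 86.
Little-endian stores the least-significant byte at the lowest address.
Reassemble most-significant byte first: 86 A7 74 B7 → 0x86A774B7.
Top bit is set, so as a signed 32-bit value this is 0x86A774B7 − 2^32 = -2035845961.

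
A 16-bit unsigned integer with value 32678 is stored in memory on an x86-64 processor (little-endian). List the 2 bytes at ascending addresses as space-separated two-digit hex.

32678 in hexadecimal, padded to 16 bits, is 0x7FA6.
Split into bytes (most-significant first): 7F A6.
Little-endian: lowest address holds the least-significant byte.
So at ascending addresses the bytes are A6 7F.

A6 7F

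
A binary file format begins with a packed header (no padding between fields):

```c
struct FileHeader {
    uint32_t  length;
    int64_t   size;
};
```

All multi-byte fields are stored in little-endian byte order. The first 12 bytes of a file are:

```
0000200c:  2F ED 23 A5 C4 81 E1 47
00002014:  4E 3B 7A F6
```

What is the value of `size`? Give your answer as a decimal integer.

-686170785821130300

`size` follows `length` (4 bytes), so it starts at byte offset 4 and occupies 8 bytes.
Bytes at offsets 4..11: C4 81 E1 47 4E 3B 7A F6.
Little-endian: lowest address holds the least-significant byte.
Reassemble most-significant byte first: F6 7A 3B 4E 47 E1 81 C4 → 0xF67A3B4E47E181C4.
Top bit is set, so as a signed 64-bit value this is 0xF67A3B4E47E181C4 − 2^64 = -686170785821130300.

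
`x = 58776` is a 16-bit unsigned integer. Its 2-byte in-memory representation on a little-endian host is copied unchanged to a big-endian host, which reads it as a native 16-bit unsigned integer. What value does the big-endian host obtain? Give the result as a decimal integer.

39141

58776 in 16-bit hexadecimal is 0xE598.
Stored little-endian, the bytes at ascending addresses are 98 E5.
Read back as big-endian, the last byte is least significant, giving 0x98E5.
0x98E5 = 39141.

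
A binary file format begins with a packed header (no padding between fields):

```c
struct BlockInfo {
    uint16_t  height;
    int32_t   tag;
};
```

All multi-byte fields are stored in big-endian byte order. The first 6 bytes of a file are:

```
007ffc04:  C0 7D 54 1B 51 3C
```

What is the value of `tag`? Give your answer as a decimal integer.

1411076412

`tag` follows `height` (2 bytes), so it starts at byte offset 2 and occupies 4 bytes.
Bytes at offsets 2..5: 54 1B 51 3C.
Big-endian: lowest address holds the most-significant byte.
The bytes are already most-significant first: 0x541B513C.
0x541B513C = 1411076412.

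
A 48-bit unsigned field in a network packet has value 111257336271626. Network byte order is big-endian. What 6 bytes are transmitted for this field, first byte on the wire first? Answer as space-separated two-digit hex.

111257336271626 in hexadecimal, padded to 48 bits, is 0x65301E01D30A.
Split into bytes (most-significant first): 65 30 1E 01 D3 0A.
Big-endian: lowest address holds the most-significant byte.
So the memory order matches the most-significant-first order: 65 30 1E 01 D3 0A.

65 30 1E 01 D3 0A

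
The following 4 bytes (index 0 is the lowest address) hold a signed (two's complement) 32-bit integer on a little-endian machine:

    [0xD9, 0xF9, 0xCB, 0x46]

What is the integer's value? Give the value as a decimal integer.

Little-endian stores the least-significant byte at the lowest address.
Reassemble most-significant byte first: 46 CB F9 D9 → 0x46CBF9D9.
0x46CBF9D9 = 1187772889.

1187772889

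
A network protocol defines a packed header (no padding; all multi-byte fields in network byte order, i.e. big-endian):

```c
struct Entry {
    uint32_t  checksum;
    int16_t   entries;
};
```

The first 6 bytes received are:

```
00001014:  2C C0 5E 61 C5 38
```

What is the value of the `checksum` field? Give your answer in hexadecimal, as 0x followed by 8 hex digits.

0x2CC05E61

`checksum` is the first field, at byte offset 0, occupying 4 bytes.
Bytes at offsets 0..3: 2C C0 5E 61.
In big-endian order the high byte comes first in memory.
The bytes are already most-significant first: 0x2CC05E61.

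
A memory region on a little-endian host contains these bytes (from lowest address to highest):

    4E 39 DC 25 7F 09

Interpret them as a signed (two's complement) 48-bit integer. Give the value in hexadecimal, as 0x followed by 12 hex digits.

Little-endian stores the least-significant byte at the lowest address.
Reassemble most-significant byte first: 09 7F 25 DC 39 4E → 0x097F25DC394E.

0x097F25DC394E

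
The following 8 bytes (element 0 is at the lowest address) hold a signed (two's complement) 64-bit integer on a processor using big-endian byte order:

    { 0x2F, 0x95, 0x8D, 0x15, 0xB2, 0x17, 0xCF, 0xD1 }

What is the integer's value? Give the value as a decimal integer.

3428801815634235345

Big-endian: lowest address holds the most-significant byte.
The bytes are already most-significant first: 0x2F958D15B217CFD1.
0x2F958D15B217CFD1 = 3428801815634235345.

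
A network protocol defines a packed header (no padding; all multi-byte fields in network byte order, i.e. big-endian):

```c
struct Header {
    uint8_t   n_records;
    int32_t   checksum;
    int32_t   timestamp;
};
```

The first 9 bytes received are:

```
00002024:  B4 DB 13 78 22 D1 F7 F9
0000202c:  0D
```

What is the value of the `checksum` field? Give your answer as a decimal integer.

`checksum` follows `n_records` (1 byte), so it starts at byte offset 1 and occupies 4 bytes.
Bytes at offsets 1..4: DB 13 78 22.
Big-endian: lowest address holds the most-significant byte.
The bytes are already most-significant first: 0xDB137822.
Top bit is set, so as a signed 32-bit value this is 0xDB137822 − 2^32 = -619481054.

-619481054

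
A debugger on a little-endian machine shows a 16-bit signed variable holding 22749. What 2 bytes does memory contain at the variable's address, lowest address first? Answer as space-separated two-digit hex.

DD 58

22749 in hexadecimal, padded to 16 bits, is 0x58DD.
Split into bytes (most-significant first): 58 DD.
In little-endian order the low byte comes first in memory.
So at ascending addresses the bytes are DD 58.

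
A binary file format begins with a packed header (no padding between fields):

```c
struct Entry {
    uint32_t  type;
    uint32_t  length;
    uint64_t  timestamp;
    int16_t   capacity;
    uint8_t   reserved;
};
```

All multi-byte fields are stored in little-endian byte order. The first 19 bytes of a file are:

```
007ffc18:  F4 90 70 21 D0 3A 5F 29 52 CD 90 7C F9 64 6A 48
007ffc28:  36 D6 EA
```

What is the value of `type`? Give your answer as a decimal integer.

`type` is the first field, at byte offset 0, occupying 4 bytes.
Bytes at offsets 0..3: F4 90 70 21.
Little-endian: lowest address holds the least-significant byte.
Reassemble most-significant byte first: 21 70 90 F4 → 0x217090F4.
0x217090F4 = 561025268.

561025268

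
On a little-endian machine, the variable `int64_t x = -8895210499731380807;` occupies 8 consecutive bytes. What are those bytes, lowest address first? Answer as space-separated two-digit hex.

B9 A5 2F E9 2D DD 8D 84

Two's complement of -8895210499731380807 in 64 bits: 8895210499731380807 = 0x7B7222D216D05A47; invert → 0x848DDD2DE92FA5B8; add 1 → 0x848DDD2DE92FA5B9.
Split into bytes (most-significant first): 84 8D DD 2D E9 2F A5 B9.
Little-endian: lowest address holds the least-significant byte.
So at ascending addresses the bytes are B9 A5 2F E9 2D DD 8D 84.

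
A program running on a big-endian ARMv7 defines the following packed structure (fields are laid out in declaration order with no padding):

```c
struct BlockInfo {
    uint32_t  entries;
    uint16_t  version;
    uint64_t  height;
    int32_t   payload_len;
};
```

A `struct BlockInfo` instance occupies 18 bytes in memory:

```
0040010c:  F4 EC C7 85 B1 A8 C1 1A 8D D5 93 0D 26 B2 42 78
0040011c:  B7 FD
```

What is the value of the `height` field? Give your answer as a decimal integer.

`height` follows `entries` (4 B), `version` (2 B), so it starts at offset 4 + 2 = 6 and occupies 8 bytes.
Bytes at offsets 6..13: C1 1A 8D D5 93 0D 26 B2.
Big-endian stores the most-significant byte at the lowest address.
The bytes are already most-significant first: 0xC11A8DD5930D26B2.
0xC11A8DD5930D26B2 = 13914589947149231794.

13914589947149231794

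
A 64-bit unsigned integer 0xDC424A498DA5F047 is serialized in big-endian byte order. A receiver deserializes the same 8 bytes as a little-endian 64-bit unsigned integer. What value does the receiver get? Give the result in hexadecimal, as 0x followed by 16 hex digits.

0x47F0A58D494A42DC

Stored big-endian, the bytes at ascending addresses are DC 42 4A 49 8D A5 F0 47.
Read back as little-endian, the first byte is least significant, giving 0x47F0A58D494A42DC.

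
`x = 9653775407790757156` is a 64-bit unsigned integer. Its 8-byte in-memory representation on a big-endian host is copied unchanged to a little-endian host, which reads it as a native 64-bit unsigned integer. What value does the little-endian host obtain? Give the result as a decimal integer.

9653775407790757156 in 64-bit hexadecimal is 0x85F91995E2C51524.
Stored big-endian, the bytes at ascending addresses are 85 F9 19 95 E2 C5 15 24.
Read back as little-endian, the first byte is least significant, giving 0x2415C5E29519F985.
0x2415C5E29519F985 = 2600201936831117701.

2600201936831117701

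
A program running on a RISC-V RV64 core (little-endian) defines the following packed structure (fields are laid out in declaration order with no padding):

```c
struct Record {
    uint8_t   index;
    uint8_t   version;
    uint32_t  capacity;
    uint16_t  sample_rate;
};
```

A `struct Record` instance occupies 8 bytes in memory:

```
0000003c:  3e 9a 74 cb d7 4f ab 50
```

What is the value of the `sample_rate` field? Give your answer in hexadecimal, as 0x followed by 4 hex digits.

0x50AB

`sample_rate` follows `index` (1 B), `version` (1 B), `capacity` (4 B), so it starts at offset 1 + 1 + 4 = 6 and occupies 2 bytes.
Bytes at offsets 6..7: AB 50.
Little-endian: lowest address holds the least-significant byte.
Reassemble most-significant byte first: 50 AB → 0x50AB.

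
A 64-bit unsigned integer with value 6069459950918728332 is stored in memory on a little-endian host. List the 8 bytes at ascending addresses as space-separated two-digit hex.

6069459950918728332 in hexadecimal, padded to 64 bits, is 0x543B0DAB00F87A8C.
Split into bytes (most-significant first): 54 3B 0D AB 00 F8 7A 8C.
Little-endian stores the least-significant byte at the lowest address.
So at ascending addresses the bytes are 8C 7A F8 00 AB 0D 3B 54.

8C 7A F8 00 AB 0D 3B 54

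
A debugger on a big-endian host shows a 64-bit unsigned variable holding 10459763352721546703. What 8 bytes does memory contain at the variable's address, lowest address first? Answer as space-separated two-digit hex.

91 28 8B 59 E1 9D DD CF

10459763352721546703 in hexadecimal, padded to 64 bits, is 0x91288B59E19DDDCF.
Split into bytes (most-significant first): 91 28 8B 59 E1 9D DD CF.
Big-endian: lowest address holds the most-significant byte.
So the memory order matches the most-significant-first order: 91 28 8B 59 E1 9D DD CF.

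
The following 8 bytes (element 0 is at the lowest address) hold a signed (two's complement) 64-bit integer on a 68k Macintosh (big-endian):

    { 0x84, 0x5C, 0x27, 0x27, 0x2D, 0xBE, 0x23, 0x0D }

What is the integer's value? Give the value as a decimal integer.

-8909202913621040371

Big-endian: lowest address holds the most-significant byte.
The bytes are already most-significant first: 0x845C27272DBE230D.
Top bit is set, so as a signed 64-bit value this is 0x845C27272DBE230D − 2^64 = -8909202913621040371.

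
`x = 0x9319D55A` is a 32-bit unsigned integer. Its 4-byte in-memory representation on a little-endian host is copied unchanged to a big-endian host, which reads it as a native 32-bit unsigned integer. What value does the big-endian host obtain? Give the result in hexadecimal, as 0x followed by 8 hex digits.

0x5AD51993

Stored little-endian, the bytes at ascending addresses are 5A D5 19 93.
Read back as big-endian, the last byte is least significant, giving 0x5AD51993.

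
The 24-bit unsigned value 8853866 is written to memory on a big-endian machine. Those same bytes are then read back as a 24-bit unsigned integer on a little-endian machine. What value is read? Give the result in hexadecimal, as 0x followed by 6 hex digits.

8853866 in 24-bit hexadecimal is 0x87196A.
Stored big-endian, the bytes at ascending addresses are 87 19 6A.
Read back as little-endian, the first byte is least significant, giving 0x6A1987.

0x6A1987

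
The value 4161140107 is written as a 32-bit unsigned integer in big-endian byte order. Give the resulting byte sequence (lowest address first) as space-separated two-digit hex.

F8 05 F5 8B

4161140107 in hexadecimal, padded to 32 bits, is 0xF805F58B.
Split into bytes (most-significant first): F8 05 F5 8B.
In big-endian order the high byte comes first in memory.
So the memory order matches the most-significant-first order: F8 05 F5 8B.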